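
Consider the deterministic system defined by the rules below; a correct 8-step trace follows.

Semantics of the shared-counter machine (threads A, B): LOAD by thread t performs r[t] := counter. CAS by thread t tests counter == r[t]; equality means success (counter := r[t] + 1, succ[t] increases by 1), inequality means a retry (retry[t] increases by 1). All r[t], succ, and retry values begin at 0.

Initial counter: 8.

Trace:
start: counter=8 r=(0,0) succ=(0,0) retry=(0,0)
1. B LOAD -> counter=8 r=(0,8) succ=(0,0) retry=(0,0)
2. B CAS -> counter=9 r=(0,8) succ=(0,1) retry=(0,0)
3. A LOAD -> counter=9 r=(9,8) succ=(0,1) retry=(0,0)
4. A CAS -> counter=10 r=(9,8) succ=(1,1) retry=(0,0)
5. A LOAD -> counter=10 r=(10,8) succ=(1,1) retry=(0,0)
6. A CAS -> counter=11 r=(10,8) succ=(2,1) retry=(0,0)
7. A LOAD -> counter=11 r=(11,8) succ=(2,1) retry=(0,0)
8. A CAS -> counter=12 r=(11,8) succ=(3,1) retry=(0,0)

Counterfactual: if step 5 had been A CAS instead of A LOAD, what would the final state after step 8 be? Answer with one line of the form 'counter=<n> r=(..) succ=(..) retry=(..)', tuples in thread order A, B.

(re-executing from step 5 with the substitution; state before step 5: counter=10 r=(9,8) succ=(1,1) retry=(0,0))
5. A CAS -> counter=10 r=(9,8) succ=(1,1) retry=(1,0)
6. A CAS -> counter=10 r=(9,8) succ=(1,1) retry=(2,0)
7. A LOAD -> counter=10 r=(10,8) succ=(1,1) retry=(2,0)
8. A CAS -> counter=11 r=(10,8) succ=(2,1) retry=(2,0)

counter=11 r=(10,8) succ=(2,1) retry=(2,0)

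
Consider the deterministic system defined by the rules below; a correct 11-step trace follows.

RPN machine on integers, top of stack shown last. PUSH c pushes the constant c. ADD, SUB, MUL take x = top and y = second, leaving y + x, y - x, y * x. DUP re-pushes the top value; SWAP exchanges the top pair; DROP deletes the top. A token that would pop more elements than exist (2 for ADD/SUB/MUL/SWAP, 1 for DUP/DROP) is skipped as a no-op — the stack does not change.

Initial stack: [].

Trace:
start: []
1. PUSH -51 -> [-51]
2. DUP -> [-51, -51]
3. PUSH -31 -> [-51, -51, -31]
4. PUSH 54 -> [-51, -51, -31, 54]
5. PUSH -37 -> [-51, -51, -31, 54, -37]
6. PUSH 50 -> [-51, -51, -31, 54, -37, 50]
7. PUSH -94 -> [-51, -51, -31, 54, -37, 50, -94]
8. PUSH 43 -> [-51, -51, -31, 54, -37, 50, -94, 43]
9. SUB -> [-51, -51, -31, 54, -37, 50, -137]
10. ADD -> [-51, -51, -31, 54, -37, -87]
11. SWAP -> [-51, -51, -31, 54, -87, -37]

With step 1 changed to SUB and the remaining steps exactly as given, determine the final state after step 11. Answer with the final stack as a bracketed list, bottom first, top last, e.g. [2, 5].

[-31, 54, -87, -37]

(re-executing from step 1 with the substitution; state before step 1: [])
1. SUB -> []
2. DUP -> []
3. PUSH -31 -> [-31]
4. PUSH 54 -> [-31, 54]
5. PUSH -37 -> [-31, 54, -37]
6. PUSH 50 -> [-31, 54, -37, 50]
7. PUSH -94 -> [-31, 54, -37, 50, -94]
8. PUSH 43 -> [-31, 54, -37, 50, -94, 43]
9. SUB -> [-31, 54, -37, 50, -137]
10. ADD -> [-31, 54, -37, -87]
11. SWAP -> [-31, 54, -87, -37]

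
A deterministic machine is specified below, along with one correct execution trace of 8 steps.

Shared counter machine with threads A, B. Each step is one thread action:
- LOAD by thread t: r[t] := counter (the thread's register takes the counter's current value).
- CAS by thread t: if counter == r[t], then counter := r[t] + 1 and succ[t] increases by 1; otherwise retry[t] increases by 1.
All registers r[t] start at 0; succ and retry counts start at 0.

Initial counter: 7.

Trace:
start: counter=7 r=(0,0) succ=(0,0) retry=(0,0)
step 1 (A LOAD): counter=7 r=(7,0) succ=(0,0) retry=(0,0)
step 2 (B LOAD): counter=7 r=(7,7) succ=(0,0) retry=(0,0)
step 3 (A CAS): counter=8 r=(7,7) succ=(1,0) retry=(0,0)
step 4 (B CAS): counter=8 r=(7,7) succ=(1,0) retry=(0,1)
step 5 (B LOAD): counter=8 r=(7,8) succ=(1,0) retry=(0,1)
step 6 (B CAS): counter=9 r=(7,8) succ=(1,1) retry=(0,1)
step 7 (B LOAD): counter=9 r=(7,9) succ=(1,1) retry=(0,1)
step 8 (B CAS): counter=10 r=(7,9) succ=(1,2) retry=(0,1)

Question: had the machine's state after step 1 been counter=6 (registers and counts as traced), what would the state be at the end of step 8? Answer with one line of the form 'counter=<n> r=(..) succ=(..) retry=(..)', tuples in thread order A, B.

counter=9 r=(7,8) succ=(0,3) retry=(1,0)

state after step 1 := counter=6 r=(7,0) succ=(0,0) retry=(0,0)
step 2 (B LOAD): counter=6 r=(7,6) succ=(0,0) retry=(0,0)
step 3 (A CAS): counter=6 r=(7,6) succ=(0,0) retry=(1,0)
step 4 (B CAS): counter=7 r=(7,6) succ=(0,1) retry=(1,0)
step 5 (B LOAD): counter=7 r=(7,7) succ=(0,1) retry=(1,0)
step 6 (B CAS): counter=8 r=(7,7) succ=(0,2) retry=(1,0)
step 7 (B LOAD): counter=8 r=(7,8) succ=(0,2) retry=(1,0)
step 8 (B CAS): counter=9 r=(7,8) succ=(0,3) retry=(1,0)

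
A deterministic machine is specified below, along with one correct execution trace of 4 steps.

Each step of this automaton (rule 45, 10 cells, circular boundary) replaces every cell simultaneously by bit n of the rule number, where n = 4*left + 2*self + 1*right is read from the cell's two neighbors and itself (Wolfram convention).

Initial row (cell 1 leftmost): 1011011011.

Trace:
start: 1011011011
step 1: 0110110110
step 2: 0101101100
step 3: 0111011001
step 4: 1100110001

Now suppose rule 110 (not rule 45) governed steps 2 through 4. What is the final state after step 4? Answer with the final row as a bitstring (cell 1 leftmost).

1000000110

(re-executing steps 2..4 under rule 110; state before step 2: 0110110110)
step 2: 1111111110
step 3: 1000000011
step 4: 1000000110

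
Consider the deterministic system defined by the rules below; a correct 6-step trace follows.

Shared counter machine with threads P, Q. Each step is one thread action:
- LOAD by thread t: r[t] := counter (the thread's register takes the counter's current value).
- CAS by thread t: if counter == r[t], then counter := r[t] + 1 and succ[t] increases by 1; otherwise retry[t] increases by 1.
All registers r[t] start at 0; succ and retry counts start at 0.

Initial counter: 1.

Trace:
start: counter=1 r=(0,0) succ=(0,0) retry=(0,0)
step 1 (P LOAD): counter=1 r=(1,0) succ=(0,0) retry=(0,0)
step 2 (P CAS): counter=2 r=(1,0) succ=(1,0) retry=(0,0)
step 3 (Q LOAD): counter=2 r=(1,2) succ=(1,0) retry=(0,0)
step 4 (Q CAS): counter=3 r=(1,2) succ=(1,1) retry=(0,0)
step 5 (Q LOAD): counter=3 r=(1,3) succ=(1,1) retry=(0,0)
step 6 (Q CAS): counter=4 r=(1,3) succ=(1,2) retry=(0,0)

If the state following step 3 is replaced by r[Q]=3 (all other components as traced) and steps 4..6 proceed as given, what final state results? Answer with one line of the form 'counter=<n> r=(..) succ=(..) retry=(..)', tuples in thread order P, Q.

counter=3 r=(1,2) succ=(1,1) retry=(0,1)

state after step 3 := counter=2 r=(1,3) succ=(1,0) retry=(0,0)
step 4 (Q CAS): counter=2 r=(1,3) succ=(1,0) retry=(0,1)
step 5 (Q LOAD): counter=2 r=(1,2) succ=(1,0) retry=(0,1)
step 6 (Q CAS): counter=3 r=(1,2) succ=(1,1) retry=(0,1)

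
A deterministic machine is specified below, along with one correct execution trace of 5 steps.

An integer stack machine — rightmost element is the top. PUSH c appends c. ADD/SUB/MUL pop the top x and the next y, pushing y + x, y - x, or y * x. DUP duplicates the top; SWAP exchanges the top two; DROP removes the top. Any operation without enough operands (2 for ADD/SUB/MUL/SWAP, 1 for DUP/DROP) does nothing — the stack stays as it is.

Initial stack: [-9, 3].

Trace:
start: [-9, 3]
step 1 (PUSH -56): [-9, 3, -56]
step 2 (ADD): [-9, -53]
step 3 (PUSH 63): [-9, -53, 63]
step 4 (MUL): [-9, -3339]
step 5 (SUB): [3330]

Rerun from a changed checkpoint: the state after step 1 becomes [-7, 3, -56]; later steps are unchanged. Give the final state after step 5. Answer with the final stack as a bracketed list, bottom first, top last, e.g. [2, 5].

[3332]

state after step 1 := [-7, 3, -56]
step 2 (ADD): [-7, -53]
step 3 (PUSH 63): [-7, -53, 63]
step 4 (MUL): [-7, -3339]
step 5 (SUB): [3332]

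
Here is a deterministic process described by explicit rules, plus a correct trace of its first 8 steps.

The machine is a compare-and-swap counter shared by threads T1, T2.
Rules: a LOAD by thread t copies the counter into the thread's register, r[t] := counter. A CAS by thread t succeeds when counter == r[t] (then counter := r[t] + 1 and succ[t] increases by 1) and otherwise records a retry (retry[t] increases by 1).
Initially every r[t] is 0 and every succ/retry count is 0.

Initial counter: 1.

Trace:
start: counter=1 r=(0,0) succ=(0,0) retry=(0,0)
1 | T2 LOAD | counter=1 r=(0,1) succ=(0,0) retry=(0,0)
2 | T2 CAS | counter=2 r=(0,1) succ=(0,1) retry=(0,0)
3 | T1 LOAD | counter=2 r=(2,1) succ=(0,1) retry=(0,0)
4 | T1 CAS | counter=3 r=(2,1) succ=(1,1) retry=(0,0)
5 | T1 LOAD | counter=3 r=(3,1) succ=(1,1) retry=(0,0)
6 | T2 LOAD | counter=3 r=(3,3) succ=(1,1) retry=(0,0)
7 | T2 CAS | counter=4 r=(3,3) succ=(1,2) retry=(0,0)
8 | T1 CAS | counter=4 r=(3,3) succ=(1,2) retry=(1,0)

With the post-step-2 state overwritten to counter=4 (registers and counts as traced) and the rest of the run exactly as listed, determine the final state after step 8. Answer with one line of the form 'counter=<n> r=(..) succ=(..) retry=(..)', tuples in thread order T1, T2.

counter=6 r=(5,5) succ=(1,2) retry=(1,0)

state after step 2 := counter=4 r=(0,1) succ=(0,1) retry=(0,0)
3 | T1 LOAD | counter=4 r=(4,1) succ=(0,1) retry=(0,0)
4 | T1 CAS | counter=5 r=(4,1) succ=(1,1) retry=(0,0)
5 | T1 LOAD | counter=5 r=(5,1) succ=(1,1) retry=(0,0)
6 | T2 LOAD | counter=5 r=(5,5) succ=(1,1) retry=(0,0)
7 | T2 CAS | counter=6 r=(5,5) succ=(1,2) retry=(0,0)
8 | T1 CAS | counter=6 r=(5,5) succ=(1,2) retry=(1,0)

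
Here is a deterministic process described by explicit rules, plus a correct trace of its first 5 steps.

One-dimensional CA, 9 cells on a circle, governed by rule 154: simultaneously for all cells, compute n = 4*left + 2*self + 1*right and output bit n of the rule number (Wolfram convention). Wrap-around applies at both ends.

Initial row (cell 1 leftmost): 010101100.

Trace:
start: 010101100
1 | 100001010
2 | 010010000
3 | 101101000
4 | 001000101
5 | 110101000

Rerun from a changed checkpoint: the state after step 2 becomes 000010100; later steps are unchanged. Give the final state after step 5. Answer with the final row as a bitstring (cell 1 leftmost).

state after step 2 := 000010100
3 | 000100010
4 | 001010101
5 | 110000000

110000000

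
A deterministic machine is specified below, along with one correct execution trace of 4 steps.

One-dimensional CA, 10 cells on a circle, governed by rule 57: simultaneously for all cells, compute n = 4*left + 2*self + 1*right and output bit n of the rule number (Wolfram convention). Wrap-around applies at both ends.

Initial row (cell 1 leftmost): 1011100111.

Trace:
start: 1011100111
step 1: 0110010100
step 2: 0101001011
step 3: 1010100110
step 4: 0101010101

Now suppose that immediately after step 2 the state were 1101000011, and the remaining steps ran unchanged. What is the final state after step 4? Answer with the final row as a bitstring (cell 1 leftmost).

state after step 2 := 1101000011
step 3: 0010111010
step 4: 1001100101

1001100101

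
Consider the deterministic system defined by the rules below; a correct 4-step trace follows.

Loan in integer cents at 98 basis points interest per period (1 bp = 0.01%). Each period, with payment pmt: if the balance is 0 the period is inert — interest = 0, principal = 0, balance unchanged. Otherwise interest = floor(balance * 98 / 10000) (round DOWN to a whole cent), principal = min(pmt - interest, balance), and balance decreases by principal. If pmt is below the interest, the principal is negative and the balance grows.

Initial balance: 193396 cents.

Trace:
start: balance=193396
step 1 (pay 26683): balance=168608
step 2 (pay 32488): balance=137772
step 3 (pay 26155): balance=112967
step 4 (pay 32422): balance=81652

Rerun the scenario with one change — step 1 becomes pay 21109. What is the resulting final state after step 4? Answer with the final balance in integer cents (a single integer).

87390

(re-executing from step 1 with the substitution; state before step 1: balance=193396)
step 1 (pay 21109): balance=174182
step 2 (pay 32488): balance=143400
step 3 (pay 26155): balance=118650
step 4 (pay 32422): balance=87390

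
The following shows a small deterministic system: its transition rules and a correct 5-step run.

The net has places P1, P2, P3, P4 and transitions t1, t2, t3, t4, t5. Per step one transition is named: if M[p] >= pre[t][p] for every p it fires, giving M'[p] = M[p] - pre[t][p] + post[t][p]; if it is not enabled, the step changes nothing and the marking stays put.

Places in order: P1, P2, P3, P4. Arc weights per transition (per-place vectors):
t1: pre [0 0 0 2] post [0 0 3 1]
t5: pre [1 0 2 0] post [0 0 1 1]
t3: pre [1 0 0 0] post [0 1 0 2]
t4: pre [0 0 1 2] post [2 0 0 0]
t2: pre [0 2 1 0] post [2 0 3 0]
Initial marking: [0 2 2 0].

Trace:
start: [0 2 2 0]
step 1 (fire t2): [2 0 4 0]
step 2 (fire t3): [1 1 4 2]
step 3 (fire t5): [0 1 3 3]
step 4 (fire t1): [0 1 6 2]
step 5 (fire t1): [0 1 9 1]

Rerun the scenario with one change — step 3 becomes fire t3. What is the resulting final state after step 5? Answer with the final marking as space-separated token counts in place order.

(re-executing from step 3 with the substitution; state before step 3: [1 1 4 2])
step 3 (fire t3): [0 2 4 4]
step 4 (fire t1): [0 2 7 3]
step 5 (fire t1): [0 2 10 2]

0 2 10 2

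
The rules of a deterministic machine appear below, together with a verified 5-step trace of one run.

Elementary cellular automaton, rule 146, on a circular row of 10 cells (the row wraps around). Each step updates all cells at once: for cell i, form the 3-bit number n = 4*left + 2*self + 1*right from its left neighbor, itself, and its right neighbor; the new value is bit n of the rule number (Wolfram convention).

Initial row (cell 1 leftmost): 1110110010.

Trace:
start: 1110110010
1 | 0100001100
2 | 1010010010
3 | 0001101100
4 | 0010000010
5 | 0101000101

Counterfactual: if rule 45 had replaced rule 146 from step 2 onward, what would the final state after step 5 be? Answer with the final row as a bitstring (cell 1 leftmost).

0110100101

(re-executing steps 2..5 under rule 45; state before step 2: 0100001100)
2 | 0101101001
3 | 1111011001
4 | 0000110001
5 | 0110100101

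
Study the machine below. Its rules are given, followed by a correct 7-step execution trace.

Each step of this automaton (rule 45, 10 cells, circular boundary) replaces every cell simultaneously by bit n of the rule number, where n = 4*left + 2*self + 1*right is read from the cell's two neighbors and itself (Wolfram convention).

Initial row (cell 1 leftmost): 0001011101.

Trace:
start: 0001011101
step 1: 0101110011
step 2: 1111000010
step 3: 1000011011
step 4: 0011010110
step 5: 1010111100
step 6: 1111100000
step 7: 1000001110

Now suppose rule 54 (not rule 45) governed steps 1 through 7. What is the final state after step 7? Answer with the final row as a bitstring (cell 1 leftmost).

(re-executing steps 1..7 under rule 54; state before step 1: 0001011101)
step 1: 1011100011
step 2: 0100010100
step 3: 1110111110
step 4: 0001000001
step 5: 1011100011
step 6: 0100010100
step 7: 1110111110

1110111110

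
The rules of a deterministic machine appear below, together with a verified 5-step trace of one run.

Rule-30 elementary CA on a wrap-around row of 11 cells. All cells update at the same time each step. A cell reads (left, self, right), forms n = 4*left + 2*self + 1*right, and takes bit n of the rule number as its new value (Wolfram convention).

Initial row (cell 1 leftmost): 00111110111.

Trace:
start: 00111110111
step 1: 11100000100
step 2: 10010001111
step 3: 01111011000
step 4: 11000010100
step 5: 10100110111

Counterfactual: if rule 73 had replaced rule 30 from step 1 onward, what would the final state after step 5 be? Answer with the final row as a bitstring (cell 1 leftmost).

(re-executing steps 1..5 under rule 73; state before step 1: 00111110111)
step 1: 00100010101
step 2: 00001000000
step 3: 11100011111
step 4: 00101010000
step 5: 10000000111

10000000111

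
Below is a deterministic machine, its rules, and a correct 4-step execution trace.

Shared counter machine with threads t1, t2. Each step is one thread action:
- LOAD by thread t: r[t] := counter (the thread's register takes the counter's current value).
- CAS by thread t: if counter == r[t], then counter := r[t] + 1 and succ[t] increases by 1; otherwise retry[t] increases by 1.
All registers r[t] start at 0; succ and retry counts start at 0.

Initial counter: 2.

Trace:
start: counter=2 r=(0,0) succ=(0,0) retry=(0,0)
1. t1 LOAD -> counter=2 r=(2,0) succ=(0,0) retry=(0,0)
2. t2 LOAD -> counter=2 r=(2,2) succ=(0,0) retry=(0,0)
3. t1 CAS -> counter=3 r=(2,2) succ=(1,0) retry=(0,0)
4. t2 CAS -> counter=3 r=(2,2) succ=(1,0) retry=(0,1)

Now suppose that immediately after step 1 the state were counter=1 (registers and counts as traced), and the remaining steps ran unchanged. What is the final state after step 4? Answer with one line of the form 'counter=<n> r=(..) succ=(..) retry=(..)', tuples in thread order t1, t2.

state after step 1 := counter=1 r=(2,0) succ=(0,0) retry=(0,0)
2. t2 LOAD -> counter=1 r=(2,1) succ=(0,0) retry=(0,0)
3. t1 CAS -> counter=1 r=(2,1) succ=(0,0) retry=(1,0)
4. t2 CAS -> counter=2 r=(2,1) succ=(0,1) retry=(1,0)

counter=2 r=(2,1) succ=(0,1) retry=(1,0)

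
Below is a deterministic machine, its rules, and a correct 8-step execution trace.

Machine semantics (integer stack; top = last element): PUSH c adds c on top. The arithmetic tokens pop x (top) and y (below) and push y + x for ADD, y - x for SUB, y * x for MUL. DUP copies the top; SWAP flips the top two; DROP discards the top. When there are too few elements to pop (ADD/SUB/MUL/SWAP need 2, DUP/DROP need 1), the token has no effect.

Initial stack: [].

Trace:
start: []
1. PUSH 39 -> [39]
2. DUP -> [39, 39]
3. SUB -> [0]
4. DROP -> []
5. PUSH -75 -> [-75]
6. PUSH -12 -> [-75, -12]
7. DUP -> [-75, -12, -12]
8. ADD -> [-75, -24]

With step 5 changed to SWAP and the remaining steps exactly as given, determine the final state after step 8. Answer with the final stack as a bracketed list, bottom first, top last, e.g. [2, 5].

(re-executing from step 5 with the substitution; state before step 5: [])
5. SWAP -> []
6. PUSH -12 -> [-12]
7. DUP -> [-12, -12]
8. ADD -> [-24]

[-24]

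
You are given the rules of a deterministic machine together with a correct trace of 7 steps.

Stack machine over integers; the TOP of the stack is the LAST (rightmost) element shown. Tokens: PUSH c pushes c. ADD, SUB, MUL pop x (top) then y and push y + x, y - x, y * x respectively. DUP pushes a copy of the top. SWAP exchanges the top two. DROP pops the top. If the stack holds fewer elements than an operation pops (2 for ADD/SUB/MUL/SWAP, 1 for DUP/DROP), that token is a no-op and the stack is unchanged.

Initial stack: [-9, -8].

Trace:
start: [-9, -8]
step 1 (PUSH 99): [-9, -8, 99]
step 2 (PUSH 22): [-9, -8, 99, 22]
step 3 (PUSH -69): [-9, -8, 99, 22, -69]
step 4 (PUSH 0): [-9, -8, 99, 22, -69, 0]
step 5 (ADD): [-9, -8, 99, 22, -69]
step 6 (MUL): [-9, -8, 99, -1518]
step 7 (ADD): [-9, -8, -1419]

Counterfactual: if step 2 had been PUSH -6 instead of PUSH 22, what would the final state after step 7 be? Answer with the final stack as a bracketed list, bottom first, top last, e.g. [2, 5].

(re-executing from step 2 with the substitution; state before step 2: [-9, -8, 99])
step 2 (PUSH -6): [-9, -8, 99, -6]
step 3 (PUSH -69): [-9, -8, 99, -6, -69]
step 4 (PUSH 0): [-9, -8, 99, -6, -69, 0]
step 5 (ADD): [-9, -8, 99, -6, -69]
step 6 (MUL): [-9, -8, 99, 414]
step 7 (ADD): [-9, -8, 513]

[-9, -8, 513]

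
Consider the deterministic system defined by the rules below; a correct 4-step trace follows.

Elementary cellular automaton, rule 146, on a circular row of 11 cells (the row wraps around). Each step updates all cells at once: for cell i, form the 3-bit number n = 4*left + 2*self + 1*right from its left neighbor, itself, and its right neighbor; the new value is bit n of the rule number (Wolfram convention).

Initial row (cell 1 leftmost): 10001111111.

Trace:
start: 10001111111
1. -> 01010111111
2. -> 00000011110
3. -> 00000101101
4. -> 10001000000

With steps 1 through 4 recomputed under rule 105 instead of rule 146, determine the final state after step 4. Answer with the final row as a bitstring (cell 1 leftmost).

(re-executing steps 1..4 under rule 105; state before step 1: 10001111111)
1. -> 10101000000
2. -> 01010011110
3. -> 00100010010
4. -> 10001000000

10001000000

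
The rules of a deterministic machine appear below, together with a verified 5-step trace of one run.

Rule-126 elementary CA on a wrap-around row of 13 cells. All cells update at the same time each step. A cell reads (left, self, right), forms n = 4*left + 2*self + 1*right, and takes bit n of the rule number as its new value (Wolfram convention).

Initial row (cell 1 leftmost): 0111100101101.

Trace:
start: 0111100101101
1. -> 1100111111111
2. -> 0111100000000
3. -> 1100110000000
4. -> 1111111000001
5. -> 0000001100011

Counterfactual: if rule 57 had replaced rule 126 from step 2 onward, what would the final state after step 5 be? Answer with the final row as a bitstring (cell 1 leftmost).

0010101111111

(re-executing steps 2..5 under rule 57; state before step 2: 1100111111111)
2. -> 0010100000000
3. -> 1001011111111
4. -> 0100110000000
5. -> 0010101111111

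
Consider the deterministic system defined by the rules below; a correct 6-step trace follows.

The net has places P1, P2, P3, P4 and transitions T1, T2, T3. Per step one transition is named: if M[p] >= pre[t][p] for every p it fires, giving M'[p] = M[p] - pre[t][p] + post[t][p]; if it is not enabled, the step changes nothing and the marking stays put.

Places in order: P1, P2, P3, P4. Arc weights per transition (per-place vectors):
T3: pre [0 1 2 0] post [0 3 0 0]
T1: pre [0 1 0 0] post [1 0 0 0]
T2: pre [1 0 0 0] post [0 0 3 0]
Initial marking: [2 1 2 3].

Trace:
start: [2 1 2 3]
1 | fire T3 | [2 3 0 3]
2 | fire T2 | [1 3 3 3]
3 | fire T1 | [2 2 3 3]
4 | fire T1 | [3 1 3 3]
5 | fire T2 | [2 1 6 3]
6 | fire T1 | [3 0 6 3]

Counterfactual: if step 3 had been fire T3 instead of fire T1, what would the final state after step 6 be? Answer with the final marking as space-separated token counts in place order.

2 3 4 3

(re-executing from step 3 with the substitution; state before step 3: [1 3 3 3])
3 | fire T3 | [1 5 1 3]
4 | fire T1 | [2 4 1 3]
5 | fire T2 | [1 4 4 3]
6 | fire T1 | [2 3 4 3]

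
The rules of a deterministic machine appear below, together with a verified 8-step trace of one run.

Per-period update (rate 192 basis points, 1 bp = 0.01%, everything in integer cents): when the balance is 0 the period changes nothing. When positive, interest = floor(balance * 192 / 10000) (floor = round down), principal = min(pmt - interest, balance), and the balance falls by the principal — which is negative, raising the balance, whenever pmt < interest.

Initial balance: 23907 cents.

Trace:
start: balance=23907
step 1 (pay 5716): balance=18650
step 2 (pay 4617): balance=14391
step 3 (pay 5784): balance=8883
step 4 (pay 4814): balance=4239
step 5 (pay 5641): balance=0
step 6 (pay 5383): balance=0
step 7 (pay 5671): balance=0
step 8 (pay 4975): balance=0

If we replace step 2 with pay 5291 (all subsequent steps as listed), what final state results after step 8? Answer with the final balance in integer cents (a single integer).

0

(re-executing from step 2 with the substitution; state before step 2: balance=18650)
step 2 (pay 5291): balance=13717
step 3 (pay 5784): balance=8196
step 4 (pay 4814): balance=3539
step 5 (pay 5641): balance=0
step 6 (pay 5383): balance=0
step 7 (pay 5671): balance=0
step 8 (pay 4975): balance=0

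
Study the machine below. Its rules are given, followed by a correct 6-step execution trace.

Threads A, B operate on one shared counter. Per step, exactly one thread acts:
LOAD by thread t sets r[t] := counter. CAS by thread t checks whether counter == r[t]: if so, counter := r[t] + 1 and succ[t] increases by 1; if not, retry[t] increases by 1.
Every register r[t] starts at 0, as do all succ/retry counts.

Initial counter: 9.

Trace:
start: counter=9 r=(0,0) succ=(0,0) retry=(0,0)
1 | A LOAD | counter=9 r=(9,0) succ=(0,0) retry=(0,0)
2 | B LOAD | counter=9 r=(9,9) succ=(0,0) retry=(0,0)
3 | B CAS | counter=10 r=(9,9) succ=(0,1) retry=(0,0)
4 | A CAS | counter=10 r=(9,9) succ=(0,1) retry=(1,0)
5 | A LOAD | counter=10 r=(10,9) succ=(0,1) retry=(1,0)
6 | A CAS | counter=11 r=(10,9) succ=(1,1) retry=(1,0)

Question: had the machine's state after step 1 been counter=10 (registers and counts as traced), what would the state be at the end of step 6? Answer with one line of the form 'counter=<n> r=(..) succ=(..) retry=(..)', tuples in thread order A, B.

state after step 1 := counter=10 r=(9,0) succ=(0,0) retry=(0,0)
2 | B LOAD | counter=10 r=(9,10) succ=(0,0) retry=(0,0)
3 | B CAS | counter=11 r=(9,10) succ=(0,1) retry=(0,0)
4 | A CAS | counter=11 r=(9,10) succ=(0,1) retry=(1,0)
5 | A LOAD | counter=11 r=(11,10) succ=(0,1) retry=(1,0)
6 | A CAS | counter=12 r=(11,10) succ=(1,1) retry=(1,0)

counter=12 r=(11,10) succ=(1,1) retry=(1,0)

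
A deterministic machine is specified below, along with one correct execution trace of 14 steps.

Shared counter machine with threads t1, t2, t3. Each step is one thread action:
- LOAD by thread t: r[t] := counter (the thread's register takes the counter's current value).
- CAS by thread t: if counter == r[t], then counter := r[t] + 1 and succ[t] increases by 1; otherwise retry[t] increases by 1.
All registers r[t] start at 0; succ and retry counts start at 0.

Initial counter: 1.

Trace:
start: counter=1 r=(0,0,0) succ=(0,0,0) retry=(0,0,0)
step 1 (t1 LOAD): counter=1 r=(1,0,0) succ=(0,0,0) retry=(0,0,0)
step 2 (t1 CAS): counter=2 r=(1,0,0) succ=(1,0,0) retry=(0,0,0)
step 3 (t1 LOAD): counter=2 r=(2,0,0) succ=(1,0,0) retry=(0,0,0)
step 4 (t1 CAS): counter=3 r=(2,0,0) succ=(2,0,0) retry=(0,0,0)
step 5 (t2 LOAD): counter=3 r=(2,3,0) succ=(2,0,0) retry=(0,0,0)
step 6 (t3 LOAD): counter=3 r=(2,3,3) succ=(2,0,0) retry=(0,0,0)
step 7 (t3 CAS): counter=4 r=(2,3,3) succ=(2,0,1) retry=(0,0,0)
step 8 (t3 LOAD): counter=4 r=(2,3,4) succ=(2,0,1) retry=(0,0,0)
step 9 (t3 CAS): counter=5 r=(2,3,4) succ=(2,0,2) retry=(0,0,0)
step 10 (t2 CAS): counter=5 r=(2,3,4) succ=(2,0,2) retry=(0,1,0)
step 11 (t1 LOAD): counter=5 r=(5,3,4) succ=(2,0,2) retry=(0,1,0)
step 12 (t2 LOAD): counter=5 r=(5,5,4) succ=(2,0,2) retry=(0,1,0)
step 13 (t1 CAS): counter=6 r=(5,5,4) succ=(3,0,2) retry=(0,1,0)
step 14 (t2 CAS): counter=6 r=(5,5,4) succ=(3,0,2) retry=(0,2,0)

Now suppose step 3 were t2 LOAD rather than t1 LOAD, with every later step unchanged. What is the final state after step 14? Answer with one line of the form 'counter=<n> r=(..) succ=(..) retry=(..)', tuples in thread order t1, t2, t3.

counter=5 r=(4,4,3) succ=(2,0,2) retry=(1,2,0)

(re-executing from step 3 with the substitution; state before step 3: counter=2 r=(1,0,0) succ=(1,0,0) retry=(0,0,0))
step 3 (t2 LOAD): counter=2 r=(1,2,0) succ=(1,0,0) retry=(0,0,0)
step 4 (t1 CAS): counter=2 r=(1,2,0) succ=(1,0,0) retry=(1,0,0)
step 5 (t2 LOAD): counter=2 r=(1,2,0) succ=(1,0,0) retry=(1,0,0)
step 6 (t3 LOAD): counter=2 r=(1,2,2) succ=(1,0,0) retry=(1,0,0)
step 7 (t3 CAS): counter=3 r=(1,2,2) succ=(1,0,1) retry=(1,0,0)
step 8 (t3 LOAD): counter=3 r=(1,2,3) succ=(1,0,1) retry=(1,0,0)
step 9 (t3 CAS): counter=4 r=(1,2,3) succ=(1,0,2) retry=(1,0,0)
step 10 (t2 CAS): counter=4 r=(1,2,3) succ=(1,0,2) retry=(1,1,0)
step 11 (t1 LOAD): counter=4 r=(4,2,3) succ=(1,0,2) retry=(1,1,0)
step 12 (t2 LOAD): counter=4 r=(4,4,3) succ=(1,0,2) retry=(1,1,0)
step 13 (t1 CAS): counter=5 r=(4,4,3) succ=(2,0,2) retry=(1,1,0)
step 14 (t2 CAS): counter=5 r=(4,4,3) succ=(2,0,2) retry=(1,2,0)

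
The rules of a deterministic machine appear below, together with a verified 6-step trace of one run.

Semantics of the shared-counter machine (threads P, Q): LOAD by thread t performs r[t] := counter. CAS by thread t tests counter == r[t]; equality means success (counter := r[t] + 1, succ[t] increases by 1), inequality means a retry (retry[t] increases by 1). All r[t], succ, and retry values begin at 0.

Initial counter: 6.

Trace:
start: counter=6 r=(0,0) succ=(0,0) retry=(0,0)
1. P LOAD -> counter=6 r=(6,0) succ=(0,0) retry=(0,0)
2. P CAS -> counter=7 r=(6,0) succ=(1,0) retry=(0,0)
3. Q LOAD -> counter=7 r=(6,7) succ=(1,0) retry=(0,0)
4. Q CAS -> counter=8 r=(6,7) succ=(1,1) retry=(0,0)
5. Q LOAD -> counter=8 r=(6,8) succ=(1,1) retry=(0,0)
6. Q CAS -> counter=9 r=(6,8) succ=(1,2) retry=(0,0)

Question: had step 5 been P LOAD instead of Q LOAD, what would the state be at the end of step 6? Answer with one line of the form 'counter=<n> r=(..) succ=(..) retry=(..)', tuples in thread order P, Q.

counter=8 r=(8,7) succ=(1,1) retry=(0,1)

(re-executing from step 5 with the substitution; state before step 5: counter=8 r=(6,7) succ=(1,1) retry=(0,0))
5. P LOAD -> counter=8 r=(8,7) succ=(1,1) retry=(0,0)
6. Q CAS -> counter=8 r=(8,7) succ=(1,1) retry=(0,1)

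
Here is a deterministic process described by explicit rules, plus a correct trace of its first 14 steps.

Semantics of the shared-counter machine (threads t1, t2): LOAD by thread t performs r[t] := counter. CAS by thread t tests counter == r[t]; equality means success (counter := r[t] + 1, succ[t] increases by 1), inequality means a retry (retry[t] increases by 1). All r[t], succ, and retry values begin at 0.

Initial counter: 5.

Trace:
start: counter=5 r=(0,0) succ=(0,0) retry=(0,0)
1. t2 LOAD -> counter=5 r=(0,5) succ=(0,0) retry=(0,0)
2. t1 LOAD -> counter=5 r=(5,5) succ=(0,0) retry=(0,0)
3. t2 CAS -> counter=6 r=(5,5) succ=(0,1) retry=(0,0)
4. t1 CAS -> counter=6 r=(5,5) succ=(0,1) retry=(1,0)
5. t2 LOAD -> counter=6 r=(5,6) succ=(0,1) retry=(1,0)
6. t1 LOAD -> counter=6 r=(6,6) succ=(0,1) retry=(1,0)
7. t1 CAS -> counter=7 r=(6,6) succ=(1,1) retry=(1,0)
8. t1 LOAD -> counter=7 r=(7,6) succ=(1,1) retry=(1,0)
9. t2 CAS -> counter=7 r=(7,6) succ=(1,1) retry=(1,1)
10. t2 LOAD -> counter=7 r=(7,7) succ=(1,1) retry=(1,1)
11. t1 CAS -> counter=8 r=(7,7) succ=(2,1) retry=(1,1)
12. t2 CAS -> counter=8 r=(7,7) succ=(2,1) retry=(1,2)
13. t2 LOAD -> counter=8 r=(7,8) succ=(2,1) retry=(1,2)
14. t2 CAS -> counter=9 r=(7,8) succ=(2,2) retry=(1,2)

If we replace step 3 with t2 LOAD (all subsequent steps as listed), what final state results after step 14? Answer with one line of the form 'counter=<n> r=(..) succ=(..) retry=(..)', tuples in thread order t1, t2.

(re-executing from step 3 with the substitution; state before step 3: counter=5 r=(5,5) succ=(0,0) retry=(0,0))
3. t2 LOAD -> counter=5 r=(5,5) succ=(0,0) retry=(0,0)
4. t1 CAS -> counter=6 r=(5,5) succ=(1,0) retry=(0,0)
5. t2 LOAD -> counter=6 r=(5,6) succ=(1,0) retry=(0,0)
6. t1 LOAD -> counter=6 r=(6,6) succ=(1,0) retry=(0,0)
7. t1 CAS -> counter=7 r=(6,6) succ=(2,0) retry=(0,0)
8. t1 LOAD -> counter=7 r=(7,6) succ=(2,0) retry=(0,0)
9. t2 CAS -> counter=7 r=(7,6) succ=(2,0) retry=(0,1)
10. t2 LOAD -> counter=7 r=(7,7) succ=(2,0) retry=(0,1)
11. t1 CAS -> counter=8 r=(7,7) succ=(3,0) retry=(0,1)
12. t2 CAS -> counter=8 r=(7,7) succ=(3,0) retry=(0,2)
13. t2 LOAD -> counter=8 r=(7,8) succ=(3,0) retry=(0,2)
14. t2 CAS -> counter=9 r=(7,8) succ=(3,1) retry=(0,2)

counter=9 r=(7,8) succ=(3,1) retry=(0,2)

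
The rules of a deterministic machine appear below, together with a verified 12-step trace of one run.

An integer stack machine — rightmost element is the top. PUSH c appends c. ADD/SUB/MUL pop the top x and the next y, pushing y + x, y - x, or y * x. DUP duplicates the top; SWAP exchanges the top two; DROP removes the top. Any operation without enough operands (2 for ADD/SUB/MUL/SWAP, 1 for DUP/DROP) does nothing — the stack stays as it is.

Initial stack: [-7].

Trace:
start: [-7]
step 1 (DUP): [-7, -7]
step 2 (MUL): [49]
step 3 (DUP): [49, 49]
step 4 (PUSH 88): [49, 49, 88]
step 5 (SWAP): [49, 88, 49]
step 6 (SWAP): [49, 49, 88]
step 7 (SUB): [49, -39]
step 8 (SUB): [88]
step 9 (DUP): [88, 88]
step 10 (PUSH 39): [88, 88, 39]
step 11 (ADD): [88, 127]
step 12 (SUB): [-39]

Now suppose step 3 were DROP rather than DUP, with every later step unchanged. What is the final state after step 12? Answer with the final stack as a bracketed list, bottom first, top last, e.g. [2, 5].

[-39]

(re-executing from step 3 with the substitution; state before step 3: [49])
step 3 (DROP): []
step 4 (PUSH 88): [88]
step 5 (SWAP): [88]
step 6 (SWAP): [88]
step 7 (SUB): [88]
step 8 (SUB): [88]
step 9 (DUP): [88, 88]
step 10 (PUSH 39): [88, 88, 39]
step 11 (ADD): [88, 127]
step 12 (SUB): [-39]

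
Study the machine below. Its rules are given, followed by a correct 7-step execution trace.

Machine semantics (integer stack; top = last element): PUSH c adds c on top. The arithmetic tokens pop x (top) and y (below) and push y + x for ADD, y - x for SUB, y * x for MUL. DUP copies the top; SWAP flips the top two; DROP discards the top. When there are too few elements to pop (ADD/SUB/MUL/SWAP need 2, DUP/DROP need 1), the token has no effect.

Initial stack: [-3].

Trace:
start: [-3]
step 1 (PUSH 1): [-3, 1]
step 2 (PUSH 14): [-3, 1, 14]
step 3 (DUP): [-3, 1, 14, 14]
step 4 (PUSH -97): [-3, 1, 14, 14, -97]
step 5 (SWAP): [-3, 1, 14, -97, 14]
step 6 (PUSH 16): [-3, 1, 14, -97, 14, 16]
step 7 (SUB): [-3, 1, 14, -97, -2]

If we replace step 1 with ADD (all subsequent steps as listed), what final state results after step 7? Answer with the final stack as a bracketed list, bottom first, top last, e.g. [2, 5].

(re-executing from step 1 with the substitution; state before step 1: [-3])
step 1 (ADD): [-3]
step 2 (PUSH 14): [-3, 14]
step 3 (DUP): [-3, 14, 14]
step 4 (PUSH -97): [-3, 14, 14, -97]
step 5 (SWAP): [-3, 14, -97, 14]
step 6 (PUSH 16): [-3, 14, -97, 14, 16]
step 7 (SUB): [-3, 14, -97, -2]

[-3, 14, -97, -2]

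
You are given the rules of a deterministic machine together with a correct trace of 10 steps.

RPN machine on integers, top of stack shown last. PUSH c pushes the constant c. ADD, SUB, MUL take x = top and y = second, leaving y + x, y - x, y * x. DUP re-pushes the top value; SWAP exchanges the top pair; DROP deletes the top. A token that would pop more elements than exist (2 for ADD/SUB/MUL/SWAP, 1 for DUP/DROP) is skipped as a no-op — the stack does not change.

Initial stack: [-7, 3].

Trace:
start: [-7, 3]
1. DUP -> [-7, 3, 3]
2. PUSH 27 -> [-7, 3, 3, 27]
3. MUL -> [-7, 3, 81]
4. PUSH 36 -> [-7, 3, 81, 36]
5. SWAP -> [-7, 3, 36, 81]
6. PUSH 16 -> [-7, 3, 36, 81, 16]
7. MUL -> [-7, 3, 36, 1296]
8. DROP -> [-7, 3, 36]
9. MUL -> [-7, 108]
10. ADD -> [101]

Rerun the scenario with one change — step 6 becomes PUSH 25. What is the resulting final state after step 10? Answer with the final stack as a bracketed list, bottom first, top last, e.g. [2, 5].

(re-executing from step 6 with the substitution; state before step 6: [-7, 3, 36, 81])
6. PUSH 25 -> [-7, 3, 36, 81, 25]
7. MUL -> [-7, 3, 36, 2025]
8. DROP -> [-7, 3, 36]
9. MUL -> [-7, 108]
10. ADD -> [101]

[101]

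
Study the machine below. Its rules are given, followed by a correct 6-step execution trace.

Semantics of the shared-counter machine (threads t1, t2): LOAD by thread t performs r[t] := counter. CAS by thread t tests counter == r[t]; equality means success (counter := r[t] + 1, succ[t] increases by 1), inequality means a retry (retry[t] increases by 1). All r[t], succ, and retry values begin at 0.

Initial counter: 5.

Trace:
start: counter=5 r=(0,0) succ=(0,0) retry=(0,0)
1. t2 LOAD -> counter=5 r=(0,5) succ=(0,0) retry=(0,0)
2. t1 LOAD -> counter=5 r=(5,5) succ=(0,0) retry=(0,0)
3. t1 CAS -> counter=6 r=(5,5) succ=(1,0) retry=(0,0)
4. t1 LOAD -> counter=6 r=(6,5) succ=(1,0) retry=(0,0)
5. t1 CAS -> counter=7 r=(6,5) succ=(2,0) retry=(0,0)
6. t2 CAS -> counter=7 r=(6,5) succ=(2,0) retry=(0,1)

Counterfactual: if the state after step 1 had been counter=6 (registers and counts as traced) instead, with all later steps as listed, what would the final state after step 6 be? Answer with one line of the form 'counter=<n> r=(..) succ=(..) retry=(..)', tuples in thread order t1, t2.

state after step 1 := counter=6 r=(0,5) succ=(0,0) retry=(0,0)
2. t1 LOAD -> counter=6 r=(6,5) succ=(0,0) retry=(0,0)
3. t1 CAS -> counter=7 r=(6,5) succ=(1,0) retry=(0,0)
4. t1 LOAD -> counter=7 r=(7,5) succ=(1,0) retry=(0,0)
5. t1 CAS -> counter=8 r=(7,5) succ=(2,0) retry=(0,0)
6. t2 CAS -> counter=8 r=(7,5) succ=(2,0) retry=(0,1)

counter=8 r=(7,5) succ=(2,0) retry=(0,1)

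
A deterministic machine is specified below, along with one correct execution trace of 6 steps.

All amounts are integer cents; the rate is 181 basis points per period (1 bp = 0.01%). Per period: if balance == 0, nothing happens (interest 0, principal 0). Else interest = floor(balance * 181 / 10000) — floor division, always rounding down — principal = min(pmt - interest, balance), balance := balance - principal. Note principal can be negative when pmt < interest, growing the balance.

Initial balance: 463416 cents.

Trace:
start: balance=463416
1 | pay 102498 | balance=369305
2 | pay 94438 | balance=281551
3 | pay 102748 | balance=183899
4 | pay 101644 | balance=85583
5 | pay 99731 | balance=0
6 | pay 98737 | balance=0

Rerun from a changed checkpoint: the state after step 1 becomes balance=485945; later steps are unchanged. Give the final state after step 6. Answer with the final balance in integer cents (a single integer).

16019

state after step 1 := balance=485945
2 | pay 94438 | balance=400302
3 | pay 102748 | balance=304799
4 | pay 101644 | balance=208671
5 | pay 99731 | balance=112716
6 | pay 98737 | balance=16019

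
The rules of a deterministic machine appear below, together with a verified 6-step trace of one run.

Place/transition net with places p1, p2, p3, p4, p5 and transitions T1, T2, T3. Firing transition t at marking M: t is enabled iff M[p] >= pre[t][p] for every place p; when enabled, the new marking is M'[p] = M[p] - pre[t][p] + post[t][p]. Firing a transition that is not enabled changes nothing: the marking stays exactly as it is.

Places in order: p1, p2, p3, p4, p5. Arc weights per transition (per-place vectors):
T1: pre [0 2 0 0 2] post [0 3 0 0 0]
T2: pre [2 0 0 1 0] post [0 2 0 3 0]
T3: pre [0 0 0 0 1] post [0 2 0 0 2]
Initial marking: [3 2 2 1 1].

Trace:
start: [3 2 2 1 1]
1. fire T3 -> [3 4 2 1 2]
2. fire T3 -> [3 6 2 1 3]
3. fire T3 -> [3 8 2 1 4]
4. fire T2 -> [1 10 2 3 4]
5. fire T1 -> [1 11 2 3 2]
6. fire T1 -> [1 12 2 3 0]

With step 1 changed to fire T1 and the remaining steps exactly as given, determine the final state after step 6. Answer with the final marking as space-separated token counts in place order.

(re-executing from step 1 with the substitution; state before step 1: [3 2 2 1 1])
1. fire T1 -> [3 2 2 1 1]
2. fire T3 -> [3 4 2 1 2]
3. fire T3 -> [3 6 2 1 3]
4. fire T2 -> [1 8 2 3 3]
5. fire T1 -> [1 9 2 3 1]
6. fire T1 -> [1 9 2 3 1]

1 9 2 3 1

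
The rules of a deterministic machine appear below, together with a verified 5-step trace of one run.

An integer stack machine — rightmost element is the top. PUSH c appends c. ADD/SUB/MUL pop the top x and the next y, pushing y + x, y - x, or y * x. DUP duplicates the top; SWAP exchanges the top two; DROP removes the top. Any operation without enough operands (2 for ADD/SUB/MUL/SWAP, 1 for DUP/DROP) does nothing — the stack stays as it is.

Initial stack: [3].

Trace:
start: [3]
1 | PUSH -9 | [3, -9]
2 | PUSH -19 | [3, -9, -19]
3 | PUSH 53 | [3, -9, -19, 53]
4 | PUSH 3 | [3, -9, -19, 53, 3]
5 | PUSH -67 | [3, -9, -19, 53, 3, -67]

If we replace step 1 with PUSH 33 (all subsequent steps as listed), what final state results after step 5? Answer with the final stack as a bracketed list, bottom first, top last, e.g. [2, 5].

[3, 33, -19, 53, 3, -67]

(re-executing from step 1 with the substitution; state before step 1: [3])
1 | PUSH 33 | [3, 33]
2 | PUSH -19 | [3, 33, -19]
3 | PUSH 53 | [3, 33, -19, 53]
4 | PUSH 3 | [3, 33, -19, 53, 3]
5 | PUSH -67 | [3, 33, -19, 53, 3, -67]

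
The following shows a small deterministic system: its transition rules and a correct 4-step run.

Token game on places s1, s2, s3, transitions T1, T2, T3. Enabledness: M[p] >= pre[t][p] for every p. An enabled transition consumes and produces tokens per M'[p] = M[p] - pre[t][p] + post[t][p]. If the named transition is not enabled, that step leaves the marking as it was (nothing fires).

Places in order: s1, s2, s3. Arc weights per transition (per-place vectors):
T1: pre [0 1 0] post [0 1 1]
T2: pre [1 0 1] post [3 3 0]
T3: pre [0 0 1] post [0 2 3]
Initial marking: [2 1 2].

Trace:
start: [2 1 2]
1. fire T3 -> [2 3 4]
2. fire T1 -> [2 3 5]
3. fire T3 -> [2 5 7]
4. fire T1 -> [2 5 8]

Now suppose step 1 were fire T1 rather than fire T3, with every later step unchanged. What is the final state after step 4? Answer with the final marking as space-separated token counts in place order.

2 3 7

(re-executing from step 1 with the substitution; state before step 1: [2 1 2])
1. fire T1 -> [2 1 3]
2. fire T1 -> [2 1 4]
3. fire T3 -> [2 3 6]
4. fire T1 -> [2 3 7]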